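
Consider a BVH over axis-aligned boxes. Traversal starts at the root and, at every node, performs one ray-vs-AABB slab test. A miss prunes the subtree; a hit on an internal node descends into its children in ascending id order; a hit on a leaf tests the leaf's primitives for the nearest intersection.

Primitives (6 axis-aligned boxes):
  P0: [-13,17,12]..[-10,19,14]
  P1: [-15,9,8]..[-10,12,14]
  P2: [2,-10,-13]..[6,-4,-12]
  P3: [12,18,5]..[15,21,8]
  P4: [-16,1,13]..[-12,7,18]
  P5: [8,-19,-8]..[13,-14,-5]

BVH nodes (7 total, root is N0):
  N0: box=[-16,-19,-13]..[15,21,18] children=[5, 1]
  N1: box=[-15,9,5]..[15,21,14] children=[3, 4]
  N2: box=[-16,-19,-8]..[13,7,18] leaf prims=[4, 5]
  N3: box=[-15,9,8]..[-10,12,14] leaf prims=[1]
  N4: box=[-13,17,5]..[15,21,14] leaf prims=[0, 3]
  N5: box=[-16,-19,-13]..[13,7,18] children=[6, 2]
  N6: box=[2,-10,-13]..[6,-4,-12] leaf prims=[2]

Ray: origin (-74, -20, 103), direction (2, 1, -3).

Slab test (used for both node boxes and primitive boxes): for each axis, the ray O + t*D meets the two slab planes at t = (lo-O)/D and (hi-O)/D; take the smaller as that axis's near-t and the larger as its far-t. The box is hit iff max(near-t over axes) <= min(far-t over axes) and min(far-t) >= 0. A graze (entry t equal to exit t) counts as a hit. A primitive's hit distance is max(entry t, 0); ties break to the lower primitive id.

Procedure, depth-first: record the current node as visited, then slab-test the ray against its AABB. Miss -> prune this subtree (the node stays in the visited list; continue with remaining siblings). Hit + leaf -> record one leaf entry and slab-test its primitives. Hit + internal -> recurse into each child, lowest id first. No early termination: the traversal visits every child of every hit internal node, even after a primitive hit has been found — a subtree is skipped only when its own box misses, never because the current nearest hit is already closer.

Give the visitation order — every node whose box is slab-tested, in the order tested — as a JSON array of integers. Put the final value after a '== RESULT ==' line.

Traverse from the root:
N0 x:[29,89/2] y:[1,41] z:[85/3,116/3] -> hit [29,116/3], descend [1, 5]
  N1 x:[59/2,89/2] y:[29,41] z:[89/3,98/3] -> hit [89/3,98/3], descend [3, 4]
    N3 x:[59/2,32] y:[29,32] z:[89/3,95/3] -> hit [89/3,95/3] leaf, test {P1@t=89/3}
    N4 x:[61/2,89/2] y:[37,41] z:[89/3,98/3] -> miss, prune
  N5 x:[29,87/2] y:[1,27] z:[85/3,116/3] -> miss, prune

Visited [0, 1, 3, 4, 5]. Tests: 5 box, 1 leaf. Nearest: P1.

== RESULT ==
[0, 1, 3, 4, 5]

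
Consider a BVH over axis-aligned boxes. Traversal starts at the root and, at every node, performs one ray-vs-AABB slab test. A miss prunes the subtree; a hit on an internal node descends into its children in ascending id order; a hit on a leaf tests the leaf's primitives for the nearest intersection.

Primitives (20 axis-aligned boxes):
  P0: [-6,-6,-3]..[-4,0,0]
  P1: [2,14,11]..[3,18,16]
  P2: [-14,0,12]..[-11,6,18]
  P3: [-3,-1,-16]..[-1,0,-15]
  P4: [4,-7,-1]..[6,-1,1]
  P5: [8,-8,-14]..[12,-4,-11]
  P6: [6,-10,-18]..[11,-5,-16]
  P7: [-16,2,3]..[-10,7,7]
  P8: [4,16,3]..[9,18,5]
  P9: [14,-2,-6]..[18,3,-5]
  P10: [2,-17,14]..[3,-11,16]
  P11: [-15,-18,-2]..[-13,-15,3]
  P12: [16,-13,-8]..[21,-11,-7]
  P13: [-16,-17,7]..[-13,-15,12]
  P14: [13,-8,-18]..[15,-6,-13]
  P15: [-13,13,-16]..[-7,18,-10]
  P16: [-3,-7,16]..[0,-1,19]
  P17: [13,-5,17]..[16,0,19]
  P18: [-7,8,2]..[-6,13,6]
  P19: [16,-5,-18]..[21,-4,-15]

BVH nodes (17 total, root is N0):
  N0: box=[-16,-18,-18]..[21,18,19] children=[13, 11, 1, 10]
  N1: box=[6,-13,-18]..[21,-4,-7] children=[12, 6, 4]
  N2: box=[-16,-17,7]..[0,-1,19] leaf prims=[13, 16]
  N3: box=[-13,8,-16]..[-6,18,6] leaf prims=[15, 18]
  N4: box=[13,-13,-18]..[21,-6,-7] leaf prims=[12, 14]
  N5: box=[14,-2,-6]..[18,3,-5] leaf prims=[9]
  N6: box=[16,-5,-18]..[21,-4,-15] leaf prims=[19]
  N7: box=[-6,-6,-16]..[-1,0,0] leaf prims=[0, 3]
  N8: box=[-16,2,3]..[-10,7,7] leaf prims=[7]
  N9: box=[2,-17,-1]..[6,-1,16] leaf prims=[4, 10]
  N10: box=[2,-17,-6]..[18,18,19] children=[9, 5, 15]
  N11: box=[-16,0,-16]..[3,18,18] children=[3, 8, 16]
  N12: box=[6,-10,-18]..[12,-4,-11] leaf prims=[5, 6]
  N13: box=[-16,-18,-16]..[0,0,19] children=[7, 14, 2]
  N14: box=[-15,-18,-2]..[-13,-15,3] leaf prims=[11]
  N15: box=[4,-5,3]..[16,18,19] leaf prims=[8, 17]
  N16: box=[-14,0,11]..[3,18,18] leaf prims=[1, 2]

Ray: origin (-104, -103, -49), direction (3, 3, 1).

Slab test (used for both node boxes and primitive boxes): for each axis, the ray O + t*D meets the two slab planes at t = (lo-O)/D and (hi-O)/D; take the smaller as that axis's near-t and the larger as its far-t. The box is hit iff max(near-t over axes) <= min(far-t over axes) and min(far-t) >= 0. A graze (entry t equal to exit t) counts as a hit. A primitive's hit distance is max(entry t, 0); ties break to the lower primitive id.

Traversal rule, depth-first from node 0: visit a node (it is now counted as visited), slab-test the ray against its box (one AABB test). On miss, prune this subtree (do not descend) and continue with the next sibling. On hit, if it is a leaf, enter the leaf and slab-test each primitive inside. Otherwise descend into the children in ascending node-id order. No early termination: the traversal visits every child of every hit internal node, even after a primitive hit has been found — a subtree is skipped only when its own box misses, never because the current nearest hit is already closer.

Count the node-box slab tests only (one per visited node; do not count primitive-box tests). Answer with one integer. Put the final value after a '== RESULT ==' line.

Walk:
N0 x:[88/3,125/3] y:[85/3,121/3] z:[31,68] -> hit [31,121/3], descend [1, 10, 11, 13]
  N1 x:[110/3,125/3] y:[30,33] z:[31,42] -> miss, prune
  N10 x:[106/3,122/3] y:[86/3,121/3] z:[43,68] -> miss, prune
  N11 x:[88/3,107/3] y:[103/3,121/3] z:[33,67] -> hit [103/3,107/3], descend [3, 8, 16]
    N3 x:[91/3,98/3] y:[37,121/3] z:[33,55] -> miss, prune
    N8 x:[88/3,94/3] y:[35,110/3] z:[52,56] -> miss, prune
    N16 x:[30,107/3] y:[103/3,121/3] z:[60,67] -> miss, prune
  N13 x:[88/3,104/3] y:[85/3,103/3] z:[33,68] -> hit [33,103/3], descend [2, 7, 14]
    N2 x:[88/3,104/3] y:[86/3,34] z:[56,68] -> miss, prune
    N7 x:[98/3,103/3] y:[97/3,103/3] z:[33,49] -> hit [33,103/3] leaf, test {P0(miss), P3@t=34}
    N14 x:[89/3,91/3] y:[85/3,88/3] z:[47,52] -> miss, prune

Visited [0, 1, 10, 11, 3, 8, 16, 13, 2, 7, 14]. Tests: 11 box, 1 leaf. Nearest: P3.

== RESULT ==
11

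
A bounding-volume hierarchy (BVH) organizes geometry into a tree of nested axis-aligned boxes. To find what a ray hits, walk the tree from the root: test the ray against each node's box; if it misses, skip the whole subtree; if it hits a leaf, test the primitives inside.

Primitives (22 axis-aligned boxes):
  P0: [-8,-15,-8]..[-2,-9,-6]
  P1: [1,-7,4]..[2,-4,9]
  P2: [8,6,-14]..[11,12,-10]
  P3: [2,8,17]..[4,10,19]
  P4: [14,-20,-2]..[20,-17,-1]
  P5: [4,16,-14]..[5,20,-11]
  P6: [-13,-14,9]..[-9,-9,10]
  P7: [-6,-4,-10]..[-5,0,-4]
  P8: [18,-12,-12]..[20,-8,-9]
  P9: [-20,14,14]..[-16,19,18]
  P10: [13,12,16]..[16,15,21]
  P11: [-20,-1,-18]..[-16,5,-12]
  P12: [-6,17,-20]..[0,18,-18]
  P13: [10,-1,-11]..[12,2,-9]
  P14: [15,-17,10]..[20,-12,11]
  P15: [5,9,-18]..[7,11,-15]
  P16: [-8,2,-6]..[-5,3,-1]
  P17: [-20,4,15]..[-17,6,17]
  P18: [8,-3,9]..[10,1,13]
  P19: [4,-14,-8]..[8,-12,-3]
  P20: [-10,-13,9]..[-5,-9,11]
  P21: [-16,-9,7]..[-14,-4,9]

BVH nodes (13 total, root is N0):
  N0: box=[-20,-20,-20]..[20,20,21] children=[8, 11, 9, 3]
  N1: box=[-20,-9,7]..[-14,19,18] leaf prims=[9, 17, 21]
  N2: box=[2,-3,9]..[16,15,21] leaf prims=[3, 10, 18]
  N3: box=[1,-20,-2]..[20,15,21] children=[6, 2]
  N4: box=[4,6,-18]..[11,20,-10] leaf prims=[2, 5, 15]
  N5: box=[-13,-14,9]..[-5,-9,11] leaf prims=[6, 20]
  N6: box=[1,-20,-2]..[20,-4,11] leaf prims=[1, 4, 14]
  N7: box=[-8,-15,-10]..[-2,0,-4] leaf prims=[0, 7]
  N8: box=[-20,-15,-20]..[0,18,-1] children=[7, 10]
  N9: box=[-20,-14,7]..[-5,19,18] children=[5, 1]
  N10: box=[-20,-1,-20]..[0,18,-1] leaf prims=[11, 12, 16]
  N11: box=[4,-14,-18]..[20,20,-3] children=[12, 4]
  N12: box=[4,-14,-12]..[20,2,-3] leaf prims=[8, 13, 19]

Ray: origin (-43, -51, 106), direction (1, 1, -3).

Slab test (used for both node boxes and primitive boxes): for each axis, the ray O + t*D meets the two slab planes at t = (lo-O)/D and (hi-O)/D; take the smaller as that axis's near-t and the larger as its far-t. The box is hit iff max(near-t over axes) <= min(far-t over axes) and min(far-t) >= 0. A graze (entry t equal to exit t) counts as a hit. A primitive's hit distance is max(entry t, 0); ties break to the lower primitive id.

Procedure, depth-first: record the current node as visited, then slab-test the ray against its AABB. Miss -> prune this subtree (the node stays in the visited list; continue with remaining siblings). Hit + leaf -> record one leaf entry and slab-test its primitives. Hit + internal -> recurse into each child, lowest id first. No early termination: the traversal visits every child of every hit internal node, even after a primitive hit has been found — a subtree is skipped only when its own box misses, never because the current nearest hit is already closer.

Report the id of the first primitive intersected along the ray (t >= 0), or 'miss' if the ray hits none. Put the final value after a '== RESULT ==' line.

Traverse from the root:
N0 x:[23,63] y:[31,71] z:[85/3,42] -> hit [31,42], descend [3, 8, 9, 11]
  N3 x:[44,63] y:[31,66] z:[85/3,36] -> miss, prune
  N8 x:[23,43] y:[36,69] z:[107/3,42] -> hit [36,42], descend [7, 10]
    N7 x:[35,41] y:[36,51] z:[110/3,116/3] -> hit [110/3,116/3] leaf, test {P0@t=112/3, P7(miss)}
    N10 x:[23,43] y:[50,69] z:[107/3,42] -> miss, prune
  N9 x:[23,38] y:[37,70] z:[88/3,33] -> miss, prune
  N11 x:[47,63] y:[37,71] z:[109/3,124/3] -> miss, prune

Visited [0, 3, 8, 7, 10, 9, 11]. Tests: 7 box, 1 leaf. Nearest: P0.

== RESULT ==
0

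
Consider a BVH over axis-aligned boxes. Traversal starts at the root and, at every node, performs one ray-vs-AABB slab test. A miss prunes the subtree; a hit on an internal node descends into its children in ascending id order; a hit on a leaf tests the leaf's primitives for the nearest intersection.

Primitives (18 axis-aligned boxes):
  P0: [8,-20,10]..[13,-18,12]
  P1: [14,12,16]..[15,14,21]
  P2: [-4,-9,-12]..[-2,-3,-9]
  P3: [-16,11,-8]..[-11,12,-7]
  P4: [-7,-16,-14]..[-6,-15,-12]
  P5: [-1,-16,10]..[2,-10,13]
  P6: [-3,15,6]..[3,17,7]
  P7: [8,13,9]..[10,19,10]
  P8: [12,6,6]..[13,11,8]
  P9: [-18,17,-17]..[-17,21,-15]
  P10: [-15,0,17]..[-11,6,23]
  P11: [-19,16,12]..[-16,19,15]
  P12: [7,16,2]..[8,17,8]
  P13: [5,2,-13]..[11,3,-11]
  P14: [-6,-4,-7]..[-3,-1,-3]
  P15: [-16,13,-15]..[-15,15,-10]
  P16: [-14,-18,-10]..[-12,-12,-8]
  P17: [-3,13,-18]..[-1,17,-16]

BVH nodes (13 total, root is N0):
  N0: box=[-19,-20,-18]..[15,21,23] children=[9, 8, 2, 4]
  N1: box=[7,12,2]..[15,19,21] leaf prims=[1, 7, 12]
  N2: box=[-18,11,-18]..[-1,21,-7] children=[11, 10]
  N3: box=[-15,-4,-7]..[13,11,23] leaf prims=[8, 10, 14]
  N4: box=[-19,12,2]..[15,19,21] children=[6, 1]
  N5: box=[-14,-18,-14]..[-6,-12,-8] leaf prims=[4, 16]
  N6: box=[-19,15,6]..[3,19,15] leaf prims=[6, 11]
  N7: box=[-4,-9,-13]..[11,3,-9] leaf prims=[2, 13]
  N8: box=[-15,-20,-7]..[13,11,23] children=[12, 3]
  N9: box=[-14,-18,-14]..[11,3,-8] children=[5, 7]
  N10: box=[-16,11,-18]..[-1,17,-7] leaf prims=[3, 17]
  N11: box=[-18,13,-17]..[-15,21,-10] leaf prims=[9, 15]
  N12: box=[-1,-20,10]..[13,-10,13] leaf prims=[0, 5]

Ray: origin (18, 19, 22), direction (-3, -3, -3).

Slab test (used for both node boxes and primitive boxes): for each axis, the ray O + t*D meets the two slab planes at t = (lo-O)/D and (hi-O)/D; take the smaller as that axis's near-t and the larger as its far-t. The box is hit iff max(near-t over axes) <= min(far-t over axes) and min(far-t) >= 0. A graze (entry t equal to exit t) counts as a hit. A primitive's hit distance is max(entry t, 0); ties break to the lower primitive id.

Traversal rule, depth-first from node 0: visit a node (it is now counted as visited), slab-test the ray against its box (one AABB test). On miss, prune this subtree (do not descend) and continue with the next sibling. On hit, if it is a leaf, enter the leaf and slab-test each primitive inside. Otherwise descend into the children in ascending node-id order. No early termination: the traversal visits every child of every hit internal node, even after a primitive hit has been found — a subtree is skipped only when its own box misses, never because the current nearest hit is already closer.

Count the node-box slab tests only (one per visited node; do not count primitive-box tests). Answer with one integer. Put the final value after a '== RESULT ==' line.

Traverse from the root:
N0 x:[1,37/3] y:[-2/3,13] z:[-1/3,40/3] -> hit [1,37/3], descend [2, 4, 8, 9]
  N2 x:[19/3,12] y:[-2/3,8/3] z:[29/3,40/3] -> miss, prune
  N4 x:[1,37/3] y:[0,7/3] z:[1/3,20/3] -> hit [1,7/3], descend [1, 6]
    N1 x:[1,11/3] y:[0,7/3] z:[1/3,20/3] -> hit [1,7/3] leaf, test {P1(miss), P7(miss), P12(miss)}
    N6 x:[5,37/3] y:[0,4/3] z:[7/3,16/3] -> miss, prune
  N8 x:[5/3,11] y:[8/3,13] z:[-1/3,29/3] -> hit [8/3,29/3], descend [3, 12]
    N3 x:[5/3,11] y:[8/3,23/3] z:[-1/3,29/3] -> hit [8/3,23/3] leaf, test {P8(miss), P10(miss), P14(miss)}
    N12 x:[5/3,19/3] y:[29/3,13] z:[3,4] -> miss, prune
  N9 x:[7/3,32/3] y:[16/3,37/3] z:[10,12] -> hit [10,32/3], descend [5, 7]
    N5 x:[8,32/3] y:[31/3,37/3] z:[10,12] -> hit [31/3,32/3] leaf, test {P4(miss), P16@t=31/3}
    N7 x:[7/3,22/3] y:[16/3,28/3] z:[31/3,35/3] -> miss, prune

Summary -> nodes [0, 2, 4, 1, 6, 8, 3, 12, 9, 5, 7]; box-tests=11; leaf-entries=3; first=P16

== RESULT ==
11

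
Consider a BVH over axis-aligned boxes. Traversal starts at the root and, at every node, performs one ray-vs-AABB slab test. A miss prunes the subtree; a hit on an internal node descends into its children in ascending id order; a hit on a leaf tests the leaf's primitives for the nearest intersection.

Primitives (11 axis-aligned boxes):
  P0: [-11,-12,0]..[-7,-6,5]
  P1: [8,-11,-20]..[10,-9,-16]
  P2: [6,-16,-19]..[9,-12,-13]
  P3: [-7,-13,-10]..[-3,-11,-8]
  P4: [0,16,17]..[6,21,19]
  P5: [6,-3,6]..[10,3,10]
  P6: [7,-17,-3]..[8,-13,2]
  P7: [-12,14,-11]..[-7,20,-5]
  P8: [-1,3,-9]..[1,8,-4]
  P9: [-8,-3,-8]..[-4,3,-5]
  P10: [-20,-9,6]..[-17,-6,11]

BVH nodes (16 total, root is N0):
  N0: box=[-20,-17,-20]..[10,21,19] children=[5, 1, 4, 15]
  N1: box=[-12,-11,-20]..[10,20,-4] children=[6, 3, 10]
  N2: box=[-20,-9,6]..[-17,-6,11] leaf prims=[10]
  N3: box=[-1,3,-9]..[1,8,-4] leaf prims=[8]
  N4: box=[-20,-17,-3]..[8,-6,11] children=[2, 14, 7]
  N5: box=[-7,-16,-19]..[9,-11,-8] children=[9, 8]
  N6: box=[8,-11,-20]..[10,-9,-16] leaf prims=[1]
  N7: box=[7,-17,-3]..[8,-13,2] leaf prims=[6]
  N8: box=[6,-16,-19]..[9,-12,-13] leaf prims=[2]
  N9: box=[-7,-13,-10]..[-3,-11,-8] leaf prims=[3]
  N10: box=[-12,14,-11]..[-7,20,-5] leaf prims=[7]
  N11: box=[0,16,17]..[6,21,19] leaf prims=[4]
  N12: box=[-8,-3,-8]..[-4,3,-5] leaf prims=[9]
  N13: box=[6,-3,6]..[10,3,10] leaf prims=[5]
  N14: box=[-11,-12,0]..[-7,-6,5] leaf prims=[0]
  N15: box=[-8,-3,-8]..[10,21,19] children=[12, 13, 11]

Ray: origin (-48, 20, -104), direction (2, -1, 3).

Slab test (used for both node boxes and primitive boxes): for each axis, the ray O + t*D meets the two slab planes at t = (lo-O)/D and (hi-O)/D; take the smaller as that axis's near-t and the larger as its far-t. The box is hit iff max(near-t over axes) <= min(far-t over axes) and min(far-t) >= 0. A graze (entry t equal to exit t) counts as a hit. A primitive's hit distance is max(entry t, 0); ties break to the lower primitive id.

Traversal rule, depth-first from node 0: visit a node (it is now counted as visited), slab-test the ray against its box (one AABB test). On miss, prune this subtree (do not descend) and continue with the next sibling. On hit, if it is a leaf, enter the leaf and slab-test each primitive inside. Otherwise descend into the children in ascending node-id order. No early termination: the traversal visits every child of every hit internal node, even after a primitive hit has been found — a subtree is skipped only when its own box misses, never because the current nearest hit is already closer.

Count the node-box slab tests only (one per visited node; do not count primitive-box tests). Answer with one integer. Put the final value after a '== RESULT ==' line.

Traverse from the root:
N0 x:[14,29] y:[-1,37] z:[28,41] -> hit [28,29], descend [1, 4, 5, 15]
  N1 x:[18,29] y:[0,31] z:[28,100/3] -> hit [28,29], descend [3, 6, 10]
    N3 x:[47/2,49/2] y:[12,17] z:[95/3,100/3] -> miss, prune
    N6 x:[28,29] y:[29,31] z:[28,88/3] -> hit [29,29] leaf, test {P1@t=29}
    N10 x:[18,41/2] y:[0,6] z:[31,33] -> miss, prune
  N4 x:[14,28] y:[26,37] z:[101/3,115/3] -> miss, prune
  N5 x:[41/2,57/2] y:[31,36] z:[85/3,32] -> miss, prune
  N15 x:[20,29] y:[-1,23] z:[32,41] -> miss, prune

8 AABB tests over nodes [0, 1, 3, 6, 10, 4, 5, 15]; 1 leaf entered; closest P1.

== RESULT ==
8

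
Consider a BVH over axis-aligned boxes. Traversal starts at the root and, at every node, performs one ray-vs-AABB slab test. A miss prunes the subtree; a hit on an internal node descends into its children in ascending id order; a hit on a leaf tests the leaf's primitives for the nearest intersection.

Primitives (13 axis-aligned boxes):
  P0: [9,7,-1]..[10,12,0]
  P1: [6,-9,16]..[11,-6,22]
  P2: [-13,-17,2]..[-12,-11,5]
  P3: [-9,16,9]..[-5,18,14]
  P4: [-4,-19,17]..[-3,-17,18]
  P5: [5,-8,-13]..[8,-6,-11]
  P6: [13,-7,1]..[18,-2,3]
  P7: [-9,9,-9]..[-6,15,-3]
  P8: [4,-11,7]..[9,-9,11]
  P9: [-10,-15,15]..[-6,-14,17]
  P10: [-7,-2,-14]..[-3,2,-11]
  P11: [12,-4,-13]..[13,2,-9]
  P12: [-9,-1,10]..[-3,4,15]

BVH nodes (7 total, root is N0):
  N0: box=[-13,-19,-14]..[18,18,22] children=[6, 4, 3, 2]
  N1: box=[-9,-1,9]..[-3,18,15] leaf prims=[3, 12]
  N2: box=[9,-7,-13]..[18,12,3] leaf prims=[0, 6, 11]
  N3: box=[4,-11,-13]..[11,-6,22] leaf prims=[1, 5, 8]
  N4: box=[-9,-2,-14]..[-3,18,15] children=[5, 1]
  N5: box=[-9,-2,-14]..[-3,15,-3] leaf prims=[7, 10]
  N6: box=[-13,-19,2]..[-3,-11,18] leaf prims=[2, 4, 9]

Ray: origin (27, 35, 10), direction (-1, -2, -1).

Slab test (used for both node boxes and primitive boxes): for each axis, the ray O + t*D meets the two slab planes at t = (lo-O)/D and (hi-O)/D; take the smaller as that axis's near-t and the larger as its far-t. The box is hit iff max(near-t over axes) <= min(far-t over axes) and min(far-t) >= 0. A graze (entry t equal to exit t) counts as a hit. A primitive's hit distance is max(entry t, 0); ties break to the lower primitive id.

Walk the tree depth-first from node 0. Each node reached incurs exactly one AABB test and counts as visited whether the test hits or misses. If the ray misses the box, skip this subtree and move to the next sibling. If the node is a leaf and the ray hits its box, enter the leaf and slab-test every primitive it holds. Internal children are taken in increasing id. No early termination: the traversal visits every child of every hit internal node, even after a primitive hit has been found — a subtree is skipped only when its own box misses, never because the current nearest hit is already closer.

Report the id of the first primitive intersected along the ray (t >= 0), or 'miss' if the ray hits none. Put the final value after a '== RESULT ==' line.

Traverse from the root:
N0 x:[9,40] y:[17/2,27] z:[-12,24] -> hit [9,24], descend [2, 3, 4, 6]
  N2 x:[9,18] y:[23/2,21] z:[7,23] -> hit [23/2,18] leaf, test {P0(miss), P6(miss), P11(miss)}
  N3 x:[16,23] y:[41/2,23] z:[-12,23] -> hit [41/2,23] leaf, test {P1(miss), P5@t=21, P8(miss)}
  N4 x:[30,36] y:[17/2,37/2] z:[-5,24] -> miss, prune
  N6 x:[30,40] y:[23,27] z:[-8,8] -> miss, prune

5 AABB tests over nodes [0, 2, 3, 4, 6]; 2 leaves entered; closest P5.

== RESULT ==
5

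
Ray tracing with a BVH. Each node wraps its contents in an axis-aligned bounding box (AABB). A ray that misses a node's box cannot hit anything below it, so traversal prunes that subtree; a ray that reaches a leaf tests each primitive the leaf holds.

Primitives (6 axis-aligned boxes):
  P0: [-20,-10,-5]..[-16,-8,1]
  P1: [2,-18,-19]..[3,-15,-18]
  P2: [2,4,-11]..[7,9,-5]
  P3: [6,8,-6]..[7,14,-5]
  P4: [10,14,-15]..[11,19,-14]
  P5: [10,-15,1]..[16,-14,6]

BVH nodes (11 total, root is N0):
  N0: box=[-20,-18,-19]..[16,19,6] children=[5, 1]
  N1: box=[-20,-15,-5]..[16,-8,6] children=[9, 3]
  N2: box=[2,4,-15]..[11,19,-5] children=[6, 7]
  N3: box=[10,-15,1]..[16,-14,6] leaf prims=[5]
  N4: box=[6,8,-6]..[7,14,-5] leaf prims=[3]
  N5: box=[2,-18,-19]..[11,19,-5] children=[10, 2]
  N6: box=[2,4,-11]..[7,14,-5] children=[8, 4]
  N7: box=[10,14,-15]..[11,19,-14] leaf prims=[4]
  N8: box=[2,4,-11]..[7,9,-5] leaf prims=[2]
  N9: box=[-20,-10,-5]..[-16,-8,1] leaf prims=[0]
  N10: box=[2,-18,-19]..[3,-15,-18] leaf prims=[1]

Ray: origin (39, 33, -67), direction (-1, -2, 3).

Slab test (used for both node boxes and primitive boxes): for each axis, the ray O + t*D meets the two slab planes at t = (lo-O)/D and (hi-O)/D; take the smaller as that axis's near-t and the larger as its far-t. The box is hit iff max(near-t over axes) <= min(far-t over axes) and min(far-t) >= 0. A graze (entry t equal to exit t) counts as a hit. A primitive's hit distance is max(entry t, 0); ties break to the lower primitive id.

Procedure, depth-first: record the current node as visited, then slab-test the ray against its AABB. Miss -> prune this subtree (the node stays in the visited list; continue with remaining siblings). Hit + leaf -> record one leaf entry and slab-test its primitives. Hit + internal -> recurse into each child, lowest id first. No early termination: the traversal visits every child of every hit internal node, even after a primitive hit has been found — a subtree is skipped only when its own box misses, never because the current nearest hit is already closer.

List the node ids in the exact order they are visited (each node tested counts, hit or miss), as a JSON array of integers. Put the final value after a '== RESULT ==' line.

Traverse from the root:
N0 x:[23,59] y:[7,51/2] z:[16,73/3] -> hit [23,73/3], descend [1, 5]
  N1 x:[23,59] y:[41/2,24] z:[62/3,73/3] -> hit [23,24], descend [3, 9]
    N3 x:[23,29] y:[47/2,24] z:[68/3,73/3] -> hit [47/2,24] leaf, test {P5@t=47/2}
    N9 x:[55,59] y:[41/2,43/2] z:[62/3,68/3] -> miss, prune
  N5 x:[28,37] y:[7,51/2] z:[16,62/3] -> miss, prune

Summary -> nodes [0, 1, 3, 9, 5]; box-tests=5; leaf-entries=1; first=P5

== RESULT ==
[0, 1, 3, 9, 5]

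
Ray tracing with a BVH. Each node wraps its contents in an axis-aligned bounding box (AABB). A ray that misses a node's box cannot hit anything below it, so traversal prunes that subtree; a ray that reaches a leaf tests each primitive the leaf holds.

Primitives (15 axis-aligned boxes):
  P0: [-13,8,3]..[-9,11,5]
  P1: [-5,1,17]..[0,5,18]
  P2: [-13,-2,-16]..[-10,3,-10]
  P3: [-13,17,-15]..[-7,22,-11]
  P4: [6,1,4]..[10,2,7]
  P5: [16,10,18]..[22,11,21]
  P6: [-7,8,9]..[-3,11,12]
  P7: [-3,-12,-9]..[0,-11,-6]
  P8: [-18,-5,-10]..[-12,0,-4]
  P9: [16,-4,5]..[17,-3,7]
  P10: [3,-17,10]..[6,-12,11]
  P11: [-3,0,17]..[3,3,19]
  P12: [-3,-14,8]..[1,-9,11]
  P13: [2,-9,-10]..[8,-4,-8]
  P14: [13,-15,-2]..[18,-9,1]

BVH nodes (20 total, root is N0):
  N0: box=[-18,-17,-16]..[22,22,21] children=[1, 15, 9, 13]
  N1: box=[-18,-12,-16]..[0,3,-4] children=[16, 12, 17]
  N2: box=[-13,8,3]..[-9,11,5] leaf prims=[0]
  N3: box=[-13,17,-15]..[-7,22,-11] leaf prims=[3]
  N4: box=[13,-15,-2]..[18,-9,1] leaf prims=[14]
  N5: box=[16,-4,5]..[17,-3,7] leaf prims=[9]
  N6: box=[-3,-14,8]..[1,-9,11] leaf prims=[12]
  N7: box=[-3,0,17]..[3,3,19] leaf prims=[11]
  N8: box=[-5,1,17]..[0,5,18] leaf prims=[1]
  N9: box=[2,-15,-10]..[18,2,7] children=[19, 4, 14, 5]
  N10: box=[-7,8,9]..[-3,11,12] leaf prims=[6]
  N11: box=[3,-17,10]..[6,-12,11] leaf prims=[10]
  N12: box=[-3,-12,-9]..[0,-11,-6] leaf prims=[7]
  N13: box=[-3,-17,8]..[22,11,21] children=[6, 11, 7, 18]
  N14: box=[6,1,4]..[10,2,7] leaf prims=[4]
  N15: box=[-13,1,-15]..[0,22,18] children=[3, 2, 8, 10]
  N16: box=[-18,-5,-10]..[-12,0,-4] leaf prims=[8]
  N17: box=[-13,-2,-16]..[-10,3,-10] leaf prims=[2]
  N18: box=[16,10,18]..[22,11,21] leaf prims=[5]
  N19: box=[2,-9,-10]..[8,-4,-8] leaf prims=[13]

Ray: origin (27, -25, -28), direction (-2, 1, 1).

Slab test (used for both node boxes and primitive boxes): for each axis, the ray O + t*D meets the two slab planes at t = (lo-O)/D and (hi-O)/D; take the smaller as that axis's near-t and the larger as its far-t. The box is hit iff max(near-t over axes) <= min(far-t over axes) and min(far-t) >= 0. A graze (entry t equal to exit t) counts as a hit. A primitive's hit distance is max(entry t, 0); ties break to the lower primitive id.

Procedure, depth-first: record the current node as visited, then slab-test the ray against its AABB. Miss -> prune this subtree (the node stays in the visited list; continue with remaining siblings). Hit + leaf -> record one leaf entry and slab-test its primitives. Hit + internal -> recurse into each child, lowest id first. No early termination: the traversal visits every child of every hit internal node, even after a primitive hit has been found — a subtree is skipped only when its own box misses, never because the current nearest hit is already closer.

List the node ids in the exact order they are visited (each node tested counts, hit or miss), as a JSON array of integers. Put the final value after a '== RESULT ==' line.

Traverse from the root:
N0 x:[5/2,45/2] y:[8,47] z:[12,49] -> hit [12,45/2], descend [1, 9, 13, 15]
  N1 x:[27/2,45/2] y:[13,28] z:[12,24] -> hit [27/2,45/2], descend [12, 16, 17]
    N12 x:[27/2,15] y:[13,14] z:[19,22] -> miss, prune
    N16 x:[39/2,45/2] y:[20,25] z:[18,24] -> hit [20,45/2] leaf, test {P8@t=20}
    N17 x:[37/2,20] y:[23,28] z:[12,18] -> miss, prune
  N9 x:[9/2,25/2] y:[10,27] z:[18,35] -> miss, prune
  N13 x:[5/2,15] y:[8,36] z:[36,49] -> miss, prune
  N15 x:[27/2,20] y:[26,47] z:[13,46] -> miss, prune

Summary -> nodes [0, 1, 12, 16, 17, 9, 13, 15]; box-tests=8; leaf-entries=1; first=P8

== RESULT ==
[0, 1, 12, 16, 17, 9, 13, 15]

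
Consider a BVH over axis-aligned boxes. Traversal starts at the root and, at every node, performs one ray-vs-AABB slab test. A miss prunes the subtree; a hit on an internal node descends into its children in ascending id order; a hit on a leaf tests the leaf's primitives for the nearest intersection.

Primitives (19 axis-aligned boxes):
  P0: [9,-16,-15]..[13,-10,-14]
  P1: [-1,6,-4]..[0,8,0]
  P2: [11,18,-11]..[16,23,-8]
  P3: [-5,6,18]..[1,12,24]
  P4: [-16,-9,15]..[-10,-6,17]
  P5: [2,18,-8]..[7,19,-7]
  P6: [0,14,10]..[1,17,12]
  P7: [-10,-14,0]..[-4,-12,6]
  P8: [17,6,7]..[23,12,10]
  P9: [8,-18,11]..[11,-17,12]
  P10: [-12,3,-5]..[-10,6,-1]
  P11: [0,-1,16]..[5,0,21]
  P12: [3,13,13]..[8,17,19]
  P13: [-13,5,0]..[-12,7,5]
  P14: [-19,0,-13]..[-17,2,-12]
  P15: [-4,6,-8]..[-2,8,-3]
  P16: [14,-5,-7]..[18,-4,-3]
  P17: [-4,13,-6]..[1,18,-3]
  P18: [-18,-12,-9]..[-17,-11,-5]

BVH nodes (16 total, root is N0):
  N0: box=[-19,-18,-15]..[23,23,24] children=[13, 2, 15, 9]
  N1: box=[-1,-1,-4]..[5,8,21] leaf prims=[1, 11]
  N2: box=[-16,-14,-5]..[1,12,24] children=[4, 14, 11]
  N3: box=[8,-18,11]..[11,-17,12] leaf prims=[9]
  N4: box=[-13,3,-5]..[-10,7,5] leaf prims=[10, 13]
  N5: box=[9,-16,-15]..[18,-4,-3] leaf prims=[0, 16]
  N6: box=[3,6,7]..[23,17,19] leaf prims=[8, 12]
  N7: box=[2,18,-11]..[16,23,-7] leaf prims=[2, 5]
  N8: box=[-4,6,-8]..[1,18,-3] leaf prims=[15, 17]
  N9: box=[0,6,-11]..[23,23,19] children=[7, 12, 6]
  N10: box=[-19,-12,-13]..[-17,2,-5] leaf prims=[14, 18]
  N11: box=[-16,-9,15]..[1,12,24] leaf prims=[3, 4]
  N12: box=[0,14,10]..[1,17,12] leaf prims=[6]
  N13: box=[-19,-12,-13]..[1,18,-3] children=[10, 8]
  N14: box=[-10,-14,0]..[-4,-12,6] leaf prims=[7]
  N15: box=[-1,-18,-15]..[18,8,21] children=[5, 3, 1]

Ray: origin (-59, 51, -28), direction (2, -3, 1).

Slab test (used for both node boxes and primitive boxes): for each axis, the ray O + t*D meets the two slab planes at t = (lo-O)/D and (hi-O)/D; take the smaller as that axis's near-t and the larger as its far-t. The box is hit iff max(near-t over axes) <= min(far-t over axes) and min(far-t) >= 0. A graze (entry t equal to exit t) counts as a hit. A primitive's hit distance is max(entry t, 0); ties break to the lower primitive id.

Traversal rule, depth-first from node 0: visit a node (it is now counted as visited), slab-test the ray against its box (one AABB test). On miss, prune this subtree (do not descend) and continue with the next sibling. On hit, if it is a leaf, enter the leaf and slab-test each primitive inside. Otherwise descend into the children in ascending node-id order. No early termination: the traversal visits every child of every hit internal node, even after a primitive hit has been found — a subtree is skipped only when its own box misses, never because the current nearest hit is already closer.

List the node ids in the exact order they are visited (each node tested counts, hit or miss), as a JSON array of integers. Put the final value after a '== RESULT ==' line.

Walk:
N0 x:[20,41] y:[28/3,23] z:[13,52] -> hit [20,23], descend [2, 9, 13, 15]
  N2 x:[43/2,30] y:[13,65/3] z:[23,52] -> miss, prune
  N9 x:[59/2,41] y:[28/3,15] z:[17,47] -> miss, prune
  N13 x:[20,30] y:[11,21] z:[15,25] -> hit [20,21], descend [8, 10]
    N8 x:[55/2,30] y:[11,15] z:[20,25] -> miss, prune
    N10 x:[20,21] y:[49/3,21] z:[15,23] -> hit [20,21] leaf, test {P14(miss), P18@t=62/3}
  N15 x:[29,77/2] y:[43/3,23] z:[13,49] -> miss, prune

7 AABB tests over nodes [0, 2, 9, 13, 8, 10, 15]; 1 leaf entered; closest P18.

== RESULT ==
[0, 2, 9, 13, 8, 10, 15]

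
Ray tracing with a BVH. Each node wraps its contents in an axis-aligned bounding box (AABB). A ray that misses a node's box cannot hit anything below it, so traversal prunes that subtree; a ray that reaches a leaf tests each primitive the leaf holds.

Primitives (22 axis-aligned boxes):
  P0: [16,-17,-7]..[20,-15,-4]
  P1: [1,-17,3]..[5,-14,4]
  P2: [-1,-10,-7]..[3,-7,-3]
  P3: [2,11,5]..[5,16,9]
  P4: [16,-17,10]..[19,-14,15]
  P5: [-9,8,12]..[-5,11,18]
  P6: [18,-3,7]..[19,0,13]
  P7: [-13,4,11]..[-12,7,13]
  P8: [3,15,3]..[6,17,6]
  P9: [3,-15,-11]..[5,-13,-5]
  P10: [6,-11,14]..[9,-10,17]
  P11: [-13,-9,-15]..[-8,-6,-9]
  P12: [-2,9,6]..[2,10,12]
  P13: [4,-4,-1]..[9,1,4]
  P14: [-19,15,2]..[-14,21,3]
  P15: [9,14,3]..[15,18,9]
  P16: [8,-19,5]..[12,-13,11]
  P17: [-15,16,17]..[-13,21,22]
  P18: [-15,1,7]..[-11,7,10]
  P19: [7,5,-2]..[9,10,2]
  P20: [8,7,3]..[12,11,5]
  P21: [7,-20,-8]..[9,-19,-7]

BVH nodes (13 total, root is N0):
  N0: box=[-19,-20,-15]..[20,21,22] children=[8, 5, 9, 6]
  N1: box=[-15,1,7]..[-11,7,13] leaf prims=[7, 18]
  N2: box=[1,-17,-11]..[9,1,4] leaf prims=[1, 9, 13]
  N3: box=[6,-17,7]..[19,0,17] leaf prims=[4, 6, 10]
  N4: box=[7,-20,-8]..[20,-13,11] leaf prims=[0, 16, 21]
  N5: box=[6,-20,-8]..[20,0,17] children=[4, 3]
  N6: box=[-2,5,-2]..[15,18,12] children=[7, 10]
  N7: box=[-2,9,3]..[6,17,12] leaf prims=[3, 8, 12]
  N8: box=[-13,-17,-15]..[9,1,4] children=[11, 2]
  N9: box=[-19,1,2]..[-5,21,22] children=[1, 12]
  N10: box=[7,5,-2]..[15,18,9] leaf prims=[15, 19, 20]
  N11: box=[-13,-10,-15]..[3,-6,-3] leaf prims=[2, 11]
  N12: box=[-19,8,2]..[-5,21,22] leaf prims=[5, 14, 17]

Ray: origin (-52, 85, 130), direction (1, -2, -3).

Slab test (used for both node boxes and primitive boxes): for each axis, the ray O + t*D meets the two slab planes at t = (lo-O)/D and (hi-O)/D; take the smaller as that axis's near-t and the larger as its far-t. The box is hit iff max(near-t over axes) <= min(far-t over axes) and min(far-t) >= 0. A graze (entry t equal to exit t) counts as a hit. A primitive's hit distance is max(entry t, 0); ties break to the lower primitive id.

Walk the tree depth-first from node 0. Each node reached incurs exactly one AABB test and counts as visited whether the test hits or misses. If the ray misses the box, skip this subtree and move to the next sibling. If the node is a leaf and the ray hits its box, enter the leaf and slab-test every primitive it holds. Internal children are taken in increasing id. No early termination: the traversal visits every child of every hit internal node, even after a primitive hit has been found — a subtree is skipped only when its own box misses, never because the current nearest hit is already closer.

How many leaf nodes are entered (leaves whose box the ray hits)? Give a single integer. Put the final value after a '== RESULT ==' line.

Walk:
N0 x:[33,72] y:[32,105/2] z:[36,145/3] -> hit [36,145/3], descend [5, 6, 8, 9]
  N5 x:[58,72] y:[85/2,105/2] z:[113/3,46] -> miss, prune
  N6 x:[50,67] y:[67/2,40] z:[118/3,44] -> miss, prune
  N8 x:[39,61] y:[42,51] z:[42,145/3] -> hit [42,145/3], descend [2, 11]
    N2 x:[53,61] y:[42,51] z:[42,47] -> miss, prune
    N11 x:[39,55] y:[91/2,95/2] z:[133/3,145/3] -> hit [91/2,95/2] leaf, test {P2(miss), P11(miss)}
  N9 x:[33,47] y:[32,42] z:[36,128/3] -> hit [36,42], descend [1, 12]
    N1 x:[37,41] y:[39,42] z:[39,41] -> hit [39,41] leaf, test {P7@t=39, P18@t=40}
    N12 x:[33,47] y:[32,77/2] z:[36,128/3] -> hit [36,77/2] leaf, test {P5(miss), P14(miss), P17(miss)}

Visited [0, 5, 6, 8, 2, 11, 9, 1, 12]. Tests: 9 box, 3 leaf. Nearest: P7.

== RESULT ==
3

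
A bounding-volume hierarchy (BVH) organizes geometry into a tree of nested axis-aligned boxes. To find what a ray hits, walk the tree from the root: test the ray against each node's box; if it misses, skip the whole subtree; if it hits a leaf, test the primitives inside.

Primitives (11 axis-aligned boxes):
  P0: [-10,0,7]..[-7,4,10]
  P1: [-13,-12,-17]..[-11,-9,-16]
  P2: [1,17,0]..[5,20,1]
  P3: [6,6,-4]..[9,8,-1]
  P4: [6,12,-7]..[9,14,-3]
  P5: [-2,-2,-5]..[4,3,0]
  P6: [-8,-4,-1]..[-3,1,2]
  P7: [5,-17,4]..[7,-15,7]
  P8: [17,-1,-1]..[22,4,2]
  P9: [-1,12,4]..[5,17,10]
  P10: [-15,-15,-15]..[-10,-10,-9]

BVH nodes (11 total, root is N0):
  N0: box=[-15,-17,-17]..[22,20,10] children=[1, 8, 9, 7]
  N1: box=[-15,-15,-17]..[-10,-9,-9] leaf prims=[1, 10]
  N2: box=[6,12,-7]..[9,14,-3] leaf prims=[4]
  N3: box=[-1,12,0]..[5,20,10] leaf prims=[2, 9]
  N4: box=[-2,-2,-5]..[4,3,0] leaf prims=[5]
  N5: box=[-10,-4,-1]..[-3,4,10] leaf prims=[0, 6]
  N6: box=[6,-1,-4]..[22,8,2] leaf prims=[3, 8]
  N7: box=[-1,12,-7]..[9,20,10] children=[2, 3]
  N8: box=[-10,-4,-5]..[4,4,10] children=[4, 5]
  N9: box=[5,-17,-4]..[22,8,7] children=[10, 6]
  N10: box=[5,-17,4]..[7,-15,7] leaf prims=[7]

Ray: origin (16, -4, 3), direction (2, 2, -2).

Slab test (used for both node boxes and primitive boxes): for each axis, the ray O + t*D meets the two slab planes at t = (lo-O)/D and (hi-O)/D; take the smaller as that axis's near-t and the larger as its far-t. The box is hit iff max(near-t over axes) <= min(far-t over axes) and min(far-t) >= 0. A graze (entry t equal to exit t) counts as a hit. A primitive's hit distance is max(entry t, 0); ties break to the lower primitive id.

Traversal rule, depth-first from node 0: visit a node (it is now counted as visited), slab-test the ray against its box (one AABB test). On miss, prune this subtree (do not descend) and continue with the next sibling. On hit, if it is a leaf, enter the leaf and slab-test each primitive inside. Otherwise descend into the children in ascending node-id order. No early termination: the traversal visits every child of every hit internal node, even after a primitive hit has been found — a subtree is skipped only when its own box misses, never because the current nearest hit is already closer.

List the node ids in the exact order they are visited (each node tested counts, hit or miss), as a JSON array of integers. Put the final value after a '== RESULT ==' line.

Traverse from the root:
N0 x:[-31/2,3] y:[-13/2,12] z:[-7/2,10] -> hit [-7/2,3], descend [1, 7, 8, 9]
  N1 x:[-31/2,-13] y:[-11/2,-5/2] z:[6,10] -> miss, prune
  N7 x:[-17/2,-7/2] y:[8,12] z:[-7/2,5] -> miss, prune
  N8 x:[-13,-6] y:[0,4] z:[-7/2,4] -> miss, prune
  N9 x:[-11/2,3] y:[-13/2,6] z:[-2,7/2] -> hit [-2,3], descend [6, 10]
    N6 x:[-5,3] y:[3/2,6] z:[1/2,7/2] -> hit [3/2,3] leaf, test {P3(miss), P8@t=3/2}
    N10 x:[-11/2,-9/2] y:[-13/2,-11/2] z:[-2,-1/2] -> miss, prune

Visited [0, 1, 7, 8, 9, 6, 10]. Tests: 7 box, 1 leaf. Nearest: P8.

== RESULT ==
[0, 1, 7, 8, 9, 6, 10]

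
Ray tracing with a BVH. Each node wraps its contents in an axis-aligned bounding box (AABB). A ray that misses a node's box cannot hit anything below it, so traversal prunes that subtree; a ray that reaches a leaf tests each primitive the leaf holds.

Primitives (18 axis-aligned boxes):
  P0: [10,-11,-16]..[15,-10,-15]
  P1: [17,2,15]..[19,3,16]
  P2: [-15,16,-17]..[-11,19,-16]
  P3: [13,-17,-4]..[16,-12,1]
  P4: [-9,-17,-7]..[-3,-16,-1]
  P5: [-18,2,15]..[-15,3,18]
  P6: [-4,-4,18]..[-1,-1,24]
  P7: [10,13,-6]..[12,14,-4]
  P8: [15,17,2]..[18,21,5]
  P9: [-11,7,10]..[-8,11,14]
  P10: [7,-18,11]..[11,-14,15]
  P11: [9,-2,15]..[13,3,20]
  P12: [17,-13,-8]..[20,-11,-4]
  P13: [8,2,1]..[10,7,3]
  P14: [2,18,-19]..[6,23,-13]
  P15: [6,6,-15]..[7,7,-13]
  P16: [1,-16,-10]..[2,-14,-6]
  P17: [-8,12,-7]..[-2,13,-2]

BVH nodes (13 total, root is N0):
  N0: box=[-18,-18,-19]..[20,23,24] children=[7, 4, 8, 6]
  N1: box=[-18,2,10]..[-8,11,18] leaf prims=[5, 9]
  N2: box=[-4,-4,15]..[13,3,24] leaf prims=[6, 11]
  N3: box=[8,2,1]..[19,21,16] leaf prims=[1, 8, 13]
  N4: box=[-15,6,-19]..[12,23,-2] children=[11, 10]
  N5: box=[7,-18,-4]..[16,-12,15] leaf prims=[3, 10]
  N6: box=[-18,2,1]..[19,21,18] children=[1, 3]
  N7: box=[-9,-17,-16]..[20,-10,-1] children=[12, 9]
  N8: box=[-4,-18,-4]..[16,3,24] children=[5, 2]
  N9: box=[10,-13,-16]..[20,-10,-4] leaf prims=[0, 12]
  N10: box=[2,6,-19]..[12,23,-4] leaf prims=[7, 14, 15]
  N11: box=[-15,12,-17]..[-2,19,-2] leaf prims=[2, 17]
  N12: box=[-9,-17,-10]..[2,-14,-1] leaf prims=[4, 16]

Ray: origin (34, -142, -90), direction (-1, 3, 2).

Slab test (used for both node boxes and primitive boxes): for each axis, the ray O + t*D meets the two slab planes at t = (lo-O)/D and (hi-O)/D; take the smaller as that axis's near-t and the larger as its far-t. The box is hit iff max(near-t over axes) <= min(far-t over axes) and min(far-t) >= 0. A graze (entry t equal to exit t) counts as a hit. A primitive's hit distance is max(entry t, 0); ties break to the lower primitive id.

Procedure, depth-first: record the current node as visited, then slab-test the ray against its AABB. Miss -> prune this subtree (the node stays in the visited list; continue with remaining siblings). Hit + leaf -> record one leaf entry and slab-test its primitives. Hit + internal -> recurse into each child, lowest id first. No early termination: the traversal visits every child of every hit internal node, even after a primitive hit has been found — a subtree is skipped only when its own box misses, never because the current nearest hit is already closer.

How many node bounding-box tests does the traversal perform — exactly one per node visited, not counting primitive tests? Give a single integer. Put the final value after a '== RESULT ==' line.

Trace the traversal:
N0 x:[14,52] y:[124/3,55] z:[71/2,57] -> hit [124/3,52], descend [4, 6, 7, 8]
  N4 x:[22,49] y:[148/3,55] z:[71/2,44] -> miss, prune
  N6 x:[15,52] y:[48,163/3] z:[91/2,54] -> hit [48,52], descend [1, 3]
    N1 x:[42,52] y:[48,51] z:[50,54] -> hit [50,51] leaf, test {P5(miss), P9(miss)}
    N3 x:[15,26] y:[48,163/3] z:[91/2,53] -> miss, prune
  N7 x:[14,43] y:[125/3,44] z:[37,89/2] -> hit [125/3,43], descend [9, 12]
    N9 x:[14,24] y:[43,44] z:[37,43] -> miss, prune
    N12 x:[32,43] y:[125/3,128/3] z:[40,89/2] -> hit [125/3,128/3] leaf, test {P4@t=125/3, P16(miss)}
  N8 x:[18,38] y:[124/3,145/3] z:[43,57] -> miss, prune

order=[0, 4, 6, 1, 3, 7, 9, 12, 8]  |boxes|=9  |leaves|=2  hit=P4

== RESULT ==
9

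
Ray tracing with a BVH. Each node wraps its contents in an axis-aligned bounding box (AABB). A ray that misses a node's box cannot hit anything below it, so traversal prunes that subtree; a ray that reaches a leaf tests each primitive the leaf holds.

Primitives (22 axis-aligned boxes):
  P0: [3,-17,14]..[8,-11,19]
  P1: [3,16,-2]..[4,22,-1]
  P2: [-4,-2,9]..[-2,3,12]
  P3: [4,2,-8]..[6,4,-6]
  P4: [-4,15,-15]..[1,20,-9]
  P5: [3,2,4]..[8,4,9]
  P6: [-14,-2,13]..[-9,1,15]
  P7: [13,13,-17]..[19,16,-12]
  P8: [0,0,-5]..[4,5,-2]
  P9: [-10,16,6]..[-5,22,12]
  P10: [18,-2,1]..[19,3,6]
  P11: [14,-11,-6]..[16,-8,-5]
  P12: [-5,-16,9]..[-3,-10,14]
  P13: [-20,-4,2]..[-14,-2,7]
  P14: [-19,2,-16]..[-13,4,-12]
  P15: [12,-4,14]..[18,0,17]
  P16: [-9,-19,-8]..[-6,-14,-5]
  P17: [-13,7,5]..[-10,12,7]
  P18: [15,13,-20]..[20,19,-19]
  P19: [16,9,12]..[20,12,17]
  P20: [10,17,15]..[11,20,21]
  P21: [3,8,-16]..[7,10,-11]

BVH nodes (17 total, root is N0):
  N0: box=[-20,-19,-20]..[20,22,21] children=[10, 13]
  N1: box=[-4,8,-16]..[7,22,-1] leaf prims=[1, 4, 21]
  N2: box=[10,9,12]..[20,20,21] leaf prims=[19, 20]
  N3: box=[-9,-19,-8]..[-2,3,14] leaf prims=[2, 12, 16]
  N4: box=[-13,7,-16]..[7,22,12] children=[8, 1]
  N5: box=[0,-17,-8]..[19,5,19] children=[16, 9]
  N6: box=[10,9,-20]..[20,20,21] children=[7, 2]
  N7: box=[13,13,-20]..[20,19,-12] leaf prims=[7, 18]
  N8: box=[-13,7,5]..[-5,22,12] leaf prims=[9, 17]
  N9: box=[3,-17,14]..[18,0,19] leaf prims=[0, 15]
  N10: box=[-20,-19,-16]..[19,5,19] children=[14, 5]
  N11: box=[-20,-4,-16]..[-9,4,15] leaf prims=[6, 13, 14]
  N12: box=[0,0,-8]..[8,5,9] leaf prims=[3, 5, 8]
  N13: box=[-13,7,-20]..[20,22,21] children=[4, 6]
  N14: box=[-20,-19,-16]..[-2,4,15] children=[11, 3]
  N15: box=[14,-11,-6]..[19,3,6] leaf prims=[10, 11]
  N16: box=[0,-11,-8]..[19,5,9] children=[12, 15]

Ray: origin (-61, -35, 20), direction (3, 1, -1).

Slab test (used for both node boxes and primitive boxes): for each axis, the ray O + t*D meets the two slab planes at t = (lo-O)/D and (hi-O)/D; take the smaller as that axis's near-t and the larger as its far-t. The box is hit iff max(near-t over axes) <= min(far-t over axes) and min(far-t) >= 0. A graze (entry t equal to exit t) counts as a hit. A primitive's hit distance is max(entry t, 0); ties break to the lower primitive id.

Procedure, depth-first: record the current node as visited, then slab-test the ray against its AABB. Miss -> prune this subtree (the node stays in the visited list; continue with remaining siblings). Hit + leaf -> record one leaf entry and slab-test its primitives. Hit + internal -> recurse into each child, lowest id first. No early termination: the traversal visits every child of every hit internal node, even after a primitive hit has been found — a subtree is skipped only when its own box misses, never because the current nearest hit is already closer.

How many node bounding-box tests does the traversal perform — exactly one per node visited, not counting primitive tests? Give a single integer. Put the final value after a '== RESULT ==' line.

Walk:
N0 x:[41/3,27] y:[16,57] z:[-1,40] -> hit [16,27], descend [10, 13]
  N10 x:[41/3,80/3] y:[16,40] z:[1,36] -> hit [16,80/3], descend [5, 14]
    N5 x:[61/3,80/3] y:[18,40] z:[1,28] -> hit [61/3,80/3], descend [9, 16]
      N9 x:[64/3,79/3] y:[18,35] z:[1,6] -> miss, prune
      N16 x:[61/3,80/3] y:[24,40] z:[11,28] -> hit [24,80/3], descend [12, 15]
        N12 x:[61/3,23] y:[35,40] z:[11,28] -> miss, prune
        N15 x:[25,80/3] y:[24,38] z:[14,26] -> hit [25,26] leaf, test {P10(miss), P11@t=25}
    N14 x:[41/3,59/3] y:[16,39] z:[5,36] -> hit [16,59/3], descend [3, 11]
      N3 x:[52/3,59/3] y:[16,38] z:[6,28] -> hit [52/3,59/3] leaf, test {P2(miss), P12(miss), P16(miss)}
      N11 x:[41/3,52/3] y:[31,39] z:[5,36] -> miss, prune
  N13 x:[16,27] y:[42,57] z:[-1,40] -> miss, prune

Visited [0, 10, 5, 9, 16, 12, 15, 14, 3, 11, 13]. Tests: 11 box, 2 leaf. Nearest: P11.

== RESULT ==
11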